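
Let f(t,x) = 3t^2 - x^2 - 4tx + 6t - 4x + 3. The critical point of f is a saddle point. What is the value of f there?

∂f/∂t = 6t - 4x + 6 = 0 and ∂f/∂x = -4t - 2x - 4 = 0, so (t, x) = (-1, 0).
The Hessian has f_{tt} = 6, f_{xx} = -2, f_{tx} = -4, giving D = -28 < 0, so the point is a saddle point.
f(-1, 0) = 0.

0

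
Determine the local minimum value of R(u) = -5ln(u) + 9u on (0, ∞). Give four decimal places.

R'(u) = -5/u + 9 = 0 gives u = 5/9.
R''(u) = 5/u², which is positive for u > 0, so this is a local minimum.
R(5/9) = -5·ln(5/9) + 5 ≈ 7.9389.

7.9389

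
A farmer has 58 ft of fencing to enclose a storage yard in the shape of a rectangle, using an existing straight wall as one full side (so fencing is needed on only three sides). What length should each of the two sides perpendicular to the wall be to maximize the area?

Let the sides perpendicular to the wall have length x and the parallel side y, so 2x + y = 58 and the area is A = xy = x(58 − 2x).
A'(x) = 58 − 4x = 0 gives x = 29/2, and A''(x) = −4 < 0 confirms a maximum.
Then y = 58 − 2·29/2 = 29 and A = 841/2.

29/2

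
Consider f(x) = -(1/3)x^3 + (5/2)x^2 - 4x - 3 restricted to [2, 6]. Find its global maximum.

-1/3

f'(x) = -x^2 + 5x - 4, whose only zero in [2, 6] is x = 4.
Evaluating at the critical points and endpoints: f(2) = -11/3; f(4) = -1/3; f(6) = -9.
Hence the absolute maximum is -1/3 at x = 4.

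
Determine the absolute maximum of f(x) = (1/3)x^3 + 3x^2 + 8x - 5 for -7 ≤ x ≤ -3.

-31/3

Differentiating, f'(x) = x^2 + 6x + 8; whose only zero in [-7, -3] is x = -4.
Candidates: f(-7) = -85/3; f(-4) = -31/3; f(-3) = -11.
Hence the absolute maximum is -31/3 at x = -4.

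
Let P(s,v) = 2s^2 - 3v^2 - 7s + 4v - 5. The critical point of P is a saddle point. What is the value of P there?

∂P/∂s = 4s - 7 = 0 and ∂P/∂v = -6v + 4 = 0, so (s, v) = (7/4, 2/3).
The Hessian has P_{ss} = 4, P_{vv} = -6, P_{sv} = 0, giving D = -24 < 0, so the point is a saddle point.
P(7/4, 2/3) = -235/24.

-235/24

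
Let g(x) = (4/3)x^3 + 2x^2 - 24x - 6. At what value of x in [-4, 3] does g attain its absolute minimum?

2

The derivative is 4x^2 + 4x - 24, which vanishes at x = -3 and x = 2.
Evaluating at the critical points and endpoints: g(-4) = 110/3,  g(-3) = 48,  g(2) = -106/3,  g(3) = -24.
The minimum over the interval is -106/3, attained at x = 2.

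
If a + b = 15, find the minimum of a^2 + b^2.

With a + b = 15, a^2 + b^2 = a^2 + (15 − a)^2.
The derivative 2a − 2(15 − a) = 4a − 30 vanishes at a = 15/2; second derivative 4 > 0, a minimum.
The minimum is 2·(15/2)^2 = 225/2.

225/2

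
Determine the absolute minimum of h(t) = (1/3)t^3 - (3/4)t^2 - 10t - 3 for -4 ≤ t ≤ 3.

The derivative is t^2 - (3/2)t - 10, whose only zero in [-4, 3] is t = -5/2.
Compare values at every candidate in [-4, 3]: h(-4) = 11/3,  h(-5/2) = 581/48,  h(3) = -123/4.
Hence the absolute minimum is -123/4 at t = 3.

-123/4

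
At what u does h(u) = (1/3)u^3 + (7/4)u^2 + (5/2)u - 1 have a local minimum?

h'(u) = u^2 + (7/2)u + 5/2 = 0 at u = -5/2, -1.
h''(u) = 2u + 7/2. h''(-5/2) = -3/2 < 0 ⇒ local maximum; h''(-1) = 3/2 > 0 ⇒ local minimum.
Thus h has its local minimum at u = -1, with value -25/12.

-1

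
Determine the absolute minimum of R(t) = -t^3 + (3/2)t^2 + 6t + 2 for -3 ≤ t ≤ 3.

-3/2

R'(t) = -3t^2 + 3t + 6, which vanishes at t = -1 and t = 2.
Evaluating at the critical points and endpoints: R(-3) = 49/2, R(-1) = -3/2, R(2) = 12, R(3) = 13/2.
Hence the absolute minimum is -3/2 at t = -1.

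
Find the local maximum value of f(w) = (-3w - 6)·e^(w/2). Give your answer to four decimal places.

By the product rule, f'(w) = (-(3/2)w - 6)·e^(w/2). Since e^(w/2) > 0, the only critical point is w = -4.
f''(-4) has the same sign as -3/2 < 0, so this is a local maximum.
f(-4) = (6)·e^(-2) ≈ 0.8120.

0.8120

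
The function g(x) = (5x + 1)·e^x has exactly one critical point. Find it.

-6/5

By the product rule, g'(x) = (5x + 6)·e^x. Since e^x > 0, the only critical point is x = -6/5.
g''(-6/5) has the same sign as 5 > 0, so this is a local minimum.
g(-6/5) = (-5)·e^(-6/5) ≈ -1.5060.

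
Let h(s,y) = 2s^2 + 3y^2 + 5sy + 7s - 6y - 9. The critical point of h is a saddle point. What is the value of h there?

420

∂h/∂s = 4s + 5y + 7 = 0 and ∂h/∂y = 5s + 6y - 6 = 0, so (s, y) = (72, -59).
The Hessian has h_{ss} = 4, h_{yy} = 6, h_{sy} = 5, giving D = -1 < 0, so the point is a saddle point.
h(72, -59) = 420.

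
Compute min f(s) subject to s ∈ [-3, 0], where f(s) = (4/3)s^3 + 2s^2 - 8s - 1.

f'(s) = 4s^2 + 4s - 8, whose only zero in [-3, 0] is s = -2.
Compare values at every candidate in [-3, 0]: f(-3) = 5,  f(-2) = 37/3,  f(0) = -1.
The minimum over the interval is -1, attained at s = 0.

-1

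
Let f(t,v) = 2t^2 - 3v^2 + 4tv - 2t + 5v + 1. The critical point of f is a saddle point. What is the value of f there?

59/20

∂f/∂t = 4t + 4v - 2 = 0 and ∂f/∂v = 4t - 6v + 5 = 0, so (t, v) = (-1/5, 7/10).
The Hessian has f_{tt} = 4, f_{vv} = -6, f_{tv} = 4, giving D = -40 < 0, so the point is a saddle point.
f(-1/5, 7/10) = 59/20.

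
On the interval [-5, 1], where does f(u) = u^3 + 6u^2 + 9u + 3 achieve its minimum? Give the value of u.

-5

Differentiating, f'(u) = 3u^2 + 12u + 9; which vanishes at u = -3 and u = -1.
Candidates: f(-5) = -17; f(-3) = 3; f(-1) = -1; f(1) = 19.
So the minimum is f(-5) = -17.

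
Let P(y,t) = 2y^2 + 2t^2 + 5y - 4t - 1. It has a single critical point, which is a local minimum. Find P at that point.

-49/8

∂P/∂y = 4y + 5 = 0 and ∂P/∂t = 4t - 4 = 0, so (y, t) = (-5/4, 1).
The Hessian has P_{yy} = 4, P_{tt} = 4, P_{yt} = 0, giving D = 16 > 0 with P_{yy} > 0, so the point is a local minimum.
P(-5/4, 1) = -49/8.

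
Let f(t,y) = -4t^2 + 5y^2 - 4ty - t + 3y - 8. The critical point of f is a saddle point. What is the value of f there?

-811/96

∂f/∂t = -8t - 4y - 1 = 0 and ∂f/∂y = -4t + 10y + 3 = 0, so (t, y) = (1/48, -7/24).
The Hessian has f_{tt} = -8, f_{yy} = 10, f_{ty} = -4, giving D = -96 < 0, so the point is a saddle point.
f(1/48, -7/24) = -811/96.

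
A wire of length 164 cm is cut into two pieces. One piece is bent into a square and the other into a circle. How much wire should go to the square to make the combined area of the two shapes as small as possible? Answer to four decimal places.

91.8563

Let x be the length used for the square. Square side x/4; circle radius (164−x)/(2π).
A(x) = (x/4)² + π·((164−x)/(2π))² = x²/16 + (164−x)²/(4π) for 0 ≤ x ≤ 164. A'(x) = x/8 − (164−x)/(2π) = 0 gives x = 4·164/(π+4) ≈ 91.8563.
A'' = 1/8 + 1/(2π) > 0, so this gives the minimum combined area; x ≈ 91.8563 cm to the square.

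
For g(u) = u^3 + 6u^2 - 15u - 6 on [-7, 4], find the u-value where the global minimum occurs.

1

The derivative is 3u^2 + 12u - 15, which vanishes at u = -5 and u = 1.
Compare values at every candidate in [-7, 4]: g(-7) = 50,  g(-5) = 94,  g(1) = -14,  g(4) = 94.
The minimum over the interval is -14, attained at u = 1.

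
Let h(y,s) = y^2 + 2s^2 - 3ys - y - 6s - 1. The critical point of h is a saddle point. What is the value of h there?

∂h/∂y = 2y - 3s - 1 = 0 and ∂h/∂s = -3y + 4s - 6 = 0, so (y, s) = (-22, -15).
The Hessian has h_{yy} = 2, h_{ss} = 4, h_{ys} = -3, giving D = -1 < 0, so the point is a saddle point.
h(-22, -15) = 55.

55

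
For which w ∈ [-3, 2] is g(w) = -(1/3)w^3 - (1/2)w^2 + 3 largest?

g'(w) = -w^2 - w, which vanishes at w = -1 and w = 0.
Candidates: g(-3) = 15/2,  g(-1) = 17/6,  g(0) = 3,  g(2) = -5/3.
The maximum over the interval is 15/2, attained at w = -3.

-3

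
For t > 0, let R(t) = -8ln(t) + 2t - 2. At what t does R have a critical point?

4

R'(t) = -8/t + 2 = 0 gives t = 4.
R''(t) = 8/t², which is positive for t > 0, so this is a local minimum.
R(4) = -8·ln(4) + 8 - 2 ≈ -5.0904.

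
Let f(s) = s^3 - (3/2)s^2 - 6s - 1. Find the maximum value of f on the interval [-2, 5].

Differentiating, f'(s) = 3s^2 - 3s - 6; which vanishes at s = -1 and s = 2.
Evaluating at the critical points and endpoints: f(-2) = -3,  f(-1) = 5/2,  f(2) = -11,  f(5) = 113/2.
The maximum over the interval is 113/2, attained at s = 5.

113/2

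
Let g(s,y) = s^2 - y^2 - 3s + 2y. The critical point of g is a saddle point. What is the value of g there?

-5/4

∂g/∂s = 2s - 3 = 0 and ∂g/∂y = -2y + 2 = 0, so (s, y) = (3/2, 1).
The Hessian has g_{ss} = 2, g_{yy} = -2, g_{sy} = 0, giving D = -4 < 0, so the point is a saddle point.
g(3/2, 1) = -5/4.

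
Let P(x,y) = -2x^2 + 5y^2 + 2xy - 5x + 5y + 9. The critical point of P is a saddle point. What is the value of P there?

∂P/∂x = -4x + 2y - 5 = 0 and ∂P/∂y = 2x + 10y + 5 = 0, so (x, y) = (-15/11, -5/22).
The Hessian has P_{xx} = -4, P_{yy} = 10, P_{xy} = 2, giving D = -44 < 0, so the point is a saddle point.
P(-15/11, -5/22) = 521/44.

521/44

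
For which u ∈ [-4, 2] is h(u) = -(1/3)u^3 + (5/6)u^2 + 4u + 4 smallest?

-4/3

The derivative is -u^2 + (5/3)u + 4, whose only zero in [-4, 2] is u = -4/3.
Candidates: h(-4) = 68/3; h(-4/3) = 76/81; h(2) = 38/3.
Hence the absolute minimum is 76/81 at u = -4/3.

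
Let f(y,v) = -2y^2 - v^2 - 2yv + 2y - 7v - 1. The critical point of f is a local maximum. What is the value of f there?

∂f/∂y = -4y - 2v + 2 = 0 and ∂f/∂v = -2y - 2v - 7 = 0, so (y, v) = (9/2, -8).
The Hessian has f_{yy} = -4, f_{vv} = -2, f_{yv} = -2, giving D = 4 > 0 with f_{yy} < 0, so the point is a local maximum.
f(9/2, -8) = 63/2.

63/2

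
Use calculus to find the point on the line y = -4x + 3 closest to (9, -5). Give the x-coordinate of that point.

Minimize D(x)^2 = (x - 9)^2 + (-4x + 8)^2.
d/dx[D^2] = 2(x - 9) + 2·(-4)·(-4x + 8) = 0 ⇒ x = 41/17.
Then y = -113/17 and the distance is √(784/17) ≈ 6.7910.

41/17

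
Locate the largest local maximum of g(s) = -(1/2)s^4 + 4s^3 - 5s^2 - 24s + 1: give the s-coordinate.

Critical points: g'(s) = -2s^3 + 12s^2 - 10s - 24 vanishes at s = -1, 3, 4.
Second-derivative test with g''(s) = -6s^2 + 24s - 10: g''(-1) = -40 < 0 ⇒ local maximum; g''(3) = 8 > 0 ⇒ local minimum; g''(4) = -10 < 0 ⇒ local maximum.
So the largest local maximum value is g(-1) = 31/2.

-1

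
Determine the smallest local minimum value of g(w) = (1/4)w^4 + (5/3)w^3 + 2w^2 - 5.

-47/3

Critical points: g'(w) = w^3 + 5w^2 + 4w vanishes at w = -4, -1, 0.
Second-derivative test with g''(w) = 3w^2 + 10w + 4: g''(-4) = 12 > 0 ⇒ local minimum; g''(-1) = -3 < 0 ⇒ local maximum; g''(0) = 4 > 0 ⇒ local minimum.
Thus g has its smallest local minimum at w = -4, with value -47/3.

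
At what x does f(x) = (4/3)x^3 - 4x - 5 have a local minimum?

1

f'(x) = 4x^2 - 4 = 0 at x = -1, 1.
Second-derivative test with f''(x) = 8x: f''(-1) = -8 < 0 ⇒ local maximum; f''(1) = 8 > 0 ⇒ local minimum.
So the local minimum value is f(1) = -23/3.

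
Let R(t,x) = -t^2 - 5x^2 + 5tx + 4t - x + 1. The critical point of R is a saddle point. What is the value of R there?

-56/5

∂R/∂t = -2t + 5x + 4 = 0 and ∂R/∂x = 5t - 10x - 1 = 0, so (t, x) = (-7, -18/5).
The Hessian has R_{tt} = -2, R_{xx} = -10, R_{tx} = 5, giving D = -5 < 0, so the point is a saddle point.
R(-7, -18/5) = -56/5.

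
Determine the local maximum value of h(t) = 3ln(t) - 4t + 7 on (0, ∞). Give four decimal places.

h'(t) = 3/t − 4 = 0 gives t = 3/4.
h''(t) = -3/t², which is negative for t > 0, so this is a local maximum.
h(3/4) = 3·ln(3/4) - 3 + 7 ≈ 3.1370.

3.1370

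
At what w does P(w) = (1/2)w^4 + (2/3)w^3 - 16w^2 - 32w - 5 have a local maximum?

-1

P'(w) = 2w^3 + 2w^2 - 32w - 32 = 0 at w = -4, -1, 4.
Second-derivative test with P''(w) = 6w^2 + 4w - 32: P''(-4) = 48 > 0 ⇒ local minimum; P''(-1) = -30 < 0 ⇒ local maximum; P''(4) = 80 > 0 ⇒ local minimum.
Thus P has its local maximum at w = -1, with value 65/6.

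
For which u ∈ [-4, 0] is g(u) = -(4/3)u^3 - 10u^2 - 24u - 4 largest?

-4

g'(u) = -4u^2 - 20u - 24, which vanishes at u = -3 and u = -2.
Candidates: g(-4) = 52/3; g(-3) = 14; g(-2) = 44/3; g(0) = -4.
So the maximum is g(-4) = 52/3.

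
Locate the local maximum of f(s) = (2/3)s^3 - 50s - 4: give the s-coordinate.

f'(s) = 2s^2 - 50 = 0 at s = -5, 5.
Since f''(s) = 4s, we get f''(-5) = -20 < 0 ⇒ local maximum; f''(5) = 20 > 0 ⇒ local minimum.
The local maximum is f(-5) = 488/3.

-5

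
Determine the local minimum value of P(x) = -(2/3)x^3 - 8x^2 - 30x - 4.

Critical points: P'(x) = -2x^2 - 16x - 30 vanishes at x = -5, -3.
P''(x) = -4x - 16. P''(-5) = 4 > 0 ⇒ local minimum; P''(-3) = -4 < 0 ⇒ local maximum.
Thus P has its local minimum at x = -5, with value 88/3.

88/3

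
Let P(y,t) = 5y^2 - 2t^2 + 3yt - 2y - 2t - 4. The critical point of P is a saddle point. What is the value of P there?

-4

∂P/∂y = 10y + 3t - 2 = 0 and ∂P/∂t = 3y - 4t - 2 = 0, so (y, t) = (2/7, -2/7).
The Hessian has P_{yy} = 10, P_{tt} = -4, P_{yt} = 3, giving D = -49 < 0, so the point is a saddle point.
P(2/7, -2/7) = -4.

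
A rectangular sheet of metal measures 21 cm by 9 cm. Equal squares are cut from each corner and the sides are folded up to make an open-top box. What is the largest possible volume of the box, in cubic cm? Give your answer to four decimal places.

With cut size x, the volume is V(x) = x(21 − 2x)(9 − 2x) for 0 < x < 4.5.
V'(x) = 12x^2 − 120x + 189. Setting V'(x) = 0 gives x ≈ 1.9586 (the root in (0, 4.5)).
V''(x) = 24x − 120 is negative there, so this is the maximum; V ≈ 170.0622.

170.0622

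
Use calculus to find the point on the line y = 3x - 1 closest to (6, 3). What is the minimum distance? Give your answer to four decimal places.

4.4272

Minimize D(x)^2 = (x - 6)^2 + (3x - 4)^2.
d/dx[D^2] = 2(x - 6) + 2·3·(3x - 4) = 0 ⇒ x = 9/5.
Then y = 22/5 and the distance is √(98/5) ≈ 4.4272.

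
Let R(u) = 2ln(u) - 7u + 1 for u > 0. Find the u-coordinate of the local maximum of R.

2/7

R'(u) = 2/u − 7 = 0 gives u = 2/7.
R''(u) = -2/u², which is negative for u > 0, so this is a local maximum.
R(2/7) = 2·ln(2/7) - 2 + 1 ≈ -3.5055.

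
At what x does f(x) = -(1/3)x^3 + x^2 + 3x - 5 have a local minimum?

-1

f'(x) = -x^2 + 2x + 3 = 0 at x = -1, 3.
Second-derivative test with f''(x) = -2x + 2: f''(-1) = 4 > 0 ⇒ local minimum; f''(3) = -4 < 0 ⇒ local maximum.
So the local minimum value is f(-1) = -20/3.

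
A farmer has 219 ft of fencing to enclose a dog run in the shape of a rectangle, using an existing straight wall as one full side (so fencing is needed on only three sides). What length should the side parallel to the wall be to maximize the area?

Let the sides perpendicular to the wall have length x and the parallel side y, so 2x + y = 219 and the area is A = xy = x(219 − 2x).
A'(x) = 219 − 4x = 0 gives x = 219/4, and A''(x) = −4 < 0 confirms a maximum.
Then y = 219 − 2·219/4 = 219/2 and A = 47961/8.

219/2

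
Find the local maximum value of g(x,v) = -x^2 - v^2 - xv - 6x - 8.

4

∂g/∂x = -2x - v - 6 = 0 and ∂g/∂v = -x - 2v = 0, so (x, v) = (-4, 2).
The Hessian has g_{xx} = -2, g_{vv} = -2, g_{xv} = -1, giving D = 3 > 0 with g_{xx} < 0, so the point is a local maximum.
g(-4, 2) = 4.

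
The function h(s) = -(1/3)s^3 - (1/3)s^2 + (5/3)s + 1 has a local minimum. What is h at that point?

Critical points: h'(s) = -s^2 - (2/3)s + 5/3 vanishes at s = -5/3, 1.
Second-derivative test with h''(s) = -2s - 2/3: h''(-5/3) = 8/3 > 0 ⇒ local minimum; h''(1) = -8/3 < 0 ⇒ local maximum.
So the local minimum value is h(-5/3) = -94/81.

-94/81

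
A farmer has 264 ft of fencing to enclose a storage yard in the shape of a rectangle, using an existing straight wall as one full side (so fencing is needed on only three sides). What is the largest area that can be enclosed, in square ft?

8712

Let the sides perpendicular to the wall have length x and the parallel side y, so 2x + y = 264 and the area is A = xy = x(264 − 2x).
A'(x) = 264 − 4x = 0 gives x = 66, and A''(x) = −4 < 0 confirms a maximum.
Then y = 264 − 2·66 = 132 and A = 8712.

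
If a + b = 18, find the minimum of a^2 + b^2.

162

With a + b = 18, a^2 + b^2 = a^2 + (18 − a)^2.
The derivative 2a − 2(18 − a) = 4a − 36 vanishes at a = 9; second derivative 4 > 0, a minimum.
The minimum is 2·(9)^2 = 162.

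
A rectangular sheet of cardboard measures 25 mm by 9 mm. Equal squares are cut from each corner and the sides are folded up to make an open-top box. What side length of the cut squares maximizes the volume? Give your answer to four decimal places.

2.0114

With cut size x, the volume is V(x) = x(25 − 2x)(9 − 2x) for 0 < x < 4.5.
V'(x) = 12x^2 − 136x + 225. Setting V'(x) = 0 gives x ≈ 2.0114 (the root in (0, 4.5)).
V''(x) = 24x − 136 is negative there, so this is the maximum; V ≈ 210.0057.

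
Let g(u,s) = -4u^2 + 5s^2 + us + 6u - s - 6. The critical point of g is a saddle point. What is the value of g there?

∂g/∂u = -8u + s + 6 = 0 and ∂g/∂s = u + 10s - 1 = 0, so (u, s) = (61/81, 2/81).
The Hessian has g_{uu} = -8, g_{ss} = 10, g_{us} = 1, giving D = -81 < 0, so the point is a saddle point.
g(61/81, 2/81) = -304/81.

-304/81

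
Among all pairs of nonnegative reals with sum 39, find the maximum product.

1521/4

With x + y = 39, the product is P(x) = x(39 − x).
P'(x) = 39 − 2x = 0 gives x = 39/2; P'' = −2 < 0, so this is the maximum.
P = 39/2·39/2 = 1521/4.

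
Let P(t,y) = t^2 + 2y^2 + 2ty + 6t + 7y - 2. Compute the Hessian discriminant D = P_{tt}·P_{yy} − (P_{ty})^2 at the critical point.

4

∂P/∂t = 2t + 2y + 6 = 0 and ∂P/∂y = 2t + 4y + 7 = 0, so (t, y) = (-5/2, -1/2).
The Hessian has P_{tt} = 2, P_{yy} = 4, P_{ty} = 2, giving D = 4 > 0 with P_{tt} > 0, so the point is a local minimum.
D = (2)·(4) − (2)^2 = 4.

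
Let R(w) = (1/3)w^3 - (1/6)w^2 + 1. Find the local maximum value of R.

R'(w) = w^2 - (1/3)w. Setting R'(w) = 0 gives w ∈ {0, 1/3}.
Second-derivative test with R''(w) = 2w - 1/3: R''(0) = -1/3 < 0 ⇒ local maximum; R''(1/3) = 1/3 > 0 ⇒ local minimum.
So the local maximum value is R(0) = 1.

1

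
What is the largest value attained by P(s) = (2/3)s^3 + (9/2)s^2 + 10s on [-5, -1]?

-37/6

P'(s) = 2s^2 + 9s + 10, which vanishes at s = -5/2 and s = -2.
Compare values at every candidate in [-5, -1]: P(-5) = -125/6,  P(-5/2) = -175/24,  P(-2) = -22/3,  P(-1) = -37/6.
Hence the absolute maximum is -37/6 at s = -1.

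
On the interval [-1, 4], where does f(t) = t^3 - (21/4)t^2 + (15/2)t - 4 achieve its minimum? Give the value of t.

-1

Differentiating, f'(t) = 3t^2 - (21/2)t + 15/2; which vanishes at t = 1 and t = 5/2.
Candidates: f(-1) = -71/4, f(1) = -3/4, f(5/2) = -39/16, f(4) = 6.
Hence the absolute minimum is -71/4 at t = -1.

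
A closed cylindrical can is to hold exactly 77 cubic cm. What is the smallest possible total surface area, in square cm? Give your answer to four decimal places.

With radius r and height h, πr²h = 77 so h = 77/(πr²), and S(r) = 2πr² + 2πrh = 2πr² + 2·77/r.
S'(r) = 4πr − 2·77/r² = 0 ⇒ r³ = 77/(2π), so r ≈ 2.3055 and h = 2r ≈ 4.6111.
S''(r) = 4π + 4·77/r³ > 0, so this is the minimum; S ≈ 100.1940.

100.1940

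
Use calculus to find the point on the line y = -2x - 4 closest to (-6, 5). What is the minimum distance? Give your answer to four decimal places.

1.3416

Minimize D(x)^2 = (x + 6)^2 + (-2x - 9)^2.
d/dx[D^2] = 2(x + 6) + 2·(-2)·(-2x - 9) = 0 ⇒ x = -24/5.
Then y = 28/5 and the distance is √(9/5) ≈ 1.3416.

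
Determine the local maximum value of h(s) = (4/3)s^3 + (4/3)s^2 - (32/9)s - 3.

Critical points: h'(s) = 4s^2 + (8/3)s - 32/9 vanishes at s = -4/3, 2/3.
Second-derivative test with h''(s) = 8s + 8/3: h''(-4/3) = -8 < 0 ⇒ local maximum; h''(2/3) = 8 > 0 ⇒ local minimum.
The local maximum is h(-4/3) = 77/81.

77/81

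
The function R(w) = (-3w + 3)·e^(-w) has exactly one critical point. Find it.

Differentiating with the product rule gives R'(w) = (3w - 6)·e^(-w). Since e^(-w) > 0, the only critical point is w = 2.
R''(2) has the same sign as 3 > 0, so this is a local minimum.
R(2) = (-3)·e^(-2) ≈ -0.4060.

2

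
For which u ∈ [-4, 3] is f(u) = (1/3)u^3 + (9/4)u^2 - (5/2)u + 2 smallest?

1/2

f'(u) = u^2 + (9/2)u - 5/2, whose only zero in [-4, 3] is u = 1/2.
Candidates: f(-4) = 80/3,  f(1/2) = 65/48,  f(3) = 95/4.
Hence the absolute minimum is 65/48 at u = 1/2.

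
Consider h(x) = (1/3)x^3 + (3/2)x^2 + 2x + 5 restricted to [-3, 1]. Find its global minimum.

h'(x) = x^2 + 3x + 2, which vanishes at x = -2 and x = -1.
Compare values at every candidate in [-3, 1]: h(-3) = 7/2, h(-2) = 13/3, h(-1) = 25/6, h(1) = 53/6.
Hence the absolute minimum is 7/2 at x = -3.

7/2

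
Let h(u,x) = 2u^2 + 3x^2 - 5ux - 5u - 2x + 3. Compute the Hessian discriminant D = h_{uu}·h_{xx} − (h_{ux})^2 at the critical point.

-1

∂h/∂u = 4u - 5x - 5 = 0 and ∂h/∂x = -5u + 6x - 2 = 0, so (u, x) = (-40, -33).
The Hessian has h_{uu} = 4, h_{xx} = 6, h_{ux} = -5, giving D = -1 < 0, so the point is a saddle point.
D = (4)·(6) − (-5)^2 = -1.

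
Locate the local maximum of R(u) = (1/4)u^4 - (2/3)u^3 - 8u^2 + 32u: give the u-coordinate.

2

Critical points: R'(u) = u^3 - 2u^2 - 16u + 32 vanishes at u = -4, 2, 4.
Second-derivative test with R''(u) = 3u^2 - 4u - 16: R''(-4) = 48 > 0 ⇒ local minimum; R''(2) = -12 < 0 ⇒ local maximum; R''(4) = 16 > 0 ⇒ local minimum.
The local maximum is R(2) = 92/3.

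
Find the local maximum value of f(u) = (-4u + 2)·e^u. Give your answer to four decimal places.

By the product rule, f'(u) = (-4u - 2)·e^u. Since e^u > 0, the only critical point is u = -1/2.
f''(-1/2) has the same sign as -4 < 0, so this is a local maximum.
f(-1/2) = (4)·e^(-1/2) ≈ 2.4261.

2.4261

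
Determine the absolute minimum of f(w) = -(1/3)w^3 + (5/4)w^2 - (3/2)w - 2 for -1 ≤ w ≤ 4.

-28/3

f'(w) = -w^2 + (5/2)w - 3/2, which vanishes at w = 1 and w = 3/2.
Candidates: f(-1) = 13/12, f(1) = -31/12, f(3/2) = -41/16, f(4) = -28/3.
So the minimum is f(4) = -28/3.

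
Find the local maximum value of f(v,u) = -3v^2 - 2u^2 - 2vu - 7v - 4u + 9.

27/2

∂f/∂v = -6v - 2u - 7 = 0 and ∂f/∂u = -2v - 4u - 4 = 0, so (v, u) = (-1, -1/2).
The Hessian has f_{vv} = -6, f_{uu} = -4, f_{vu} = -2, giving D = 20 > 0 with f_{vv} < 0, so the point is a local maximum.
f(-1, -1/2) = 27/2.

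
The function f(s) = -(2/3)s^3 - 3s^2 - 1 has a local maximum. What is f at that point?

-1

f'(s) = -2s^2 - 6s = 0 at s = -3, 0.
f''(s) = -4s - 6. f''(-3) = 6 > 0 ⇒ local minimum; f''(0) = -6 < 0 ⇒ local maximum.
So the local maximum value is f(0) = -1.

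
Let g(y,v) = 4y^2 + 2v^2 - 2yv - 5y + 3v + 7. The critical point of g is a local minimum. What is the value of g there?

∂g/∂y = 8y - 2v - 5 = 0 and ∂g/∂v = -2y + 4v + 3 = 0, so (y, v) = (1/2, -1/2).
The Hessian has g_{yy} = 8, g_{vv} = 4, g_{yv} = -2, giving D = 28 > 0 with g_{yy} > 0, so the point is a local minimum.
g(1/2, -1/2) = 5.

5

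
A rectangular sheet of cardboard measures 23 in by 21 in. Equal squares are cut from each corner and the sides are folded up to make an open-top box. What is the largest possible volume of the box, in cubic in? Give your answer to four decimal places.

With cut size x, the volume is V(x) = x(23 − 2x)(21 − 2x) for 0 < x < 10.5.
V'(x) = 12x^2 − 176x + 483. Setting V'(x) = 0 gives x ≈ 3.6553 (the root in (0, 10.5)).
V''(x) = 24x − 176 is negative there, so this is the maximum; V ≈ 785.0798.

785.0798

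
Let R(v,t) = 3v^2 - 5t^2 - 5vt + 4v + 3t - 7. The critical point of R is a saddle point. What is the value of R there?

∂R/∂v = 6v - 5t + 4 = 0 and ∂R/∂t = -5v - 10t + 3 = 0, so (v, t) = (-5/17, 38/85).
The Hessian has R_{vv} = 6, R_{tt} = -10, R_{vt} = -5, giving D = -85 < 0, so the point is a saddle point.
R(-5/17, 38/85) = -588/85.

-588/85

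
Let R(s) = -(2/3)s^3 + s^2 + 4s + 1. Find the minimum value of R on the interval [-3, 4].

Differentiating, R'(s) = -2s^2 + 2s + 4; which vanishes at s = -1 and s = 2.
Candidates: R(-3) = 16, R(-1) = -4/3, R(2) = 23/3, R(4) = -29/3.
The minimum over the interval is -29/3, attained at s = 4.

-29/3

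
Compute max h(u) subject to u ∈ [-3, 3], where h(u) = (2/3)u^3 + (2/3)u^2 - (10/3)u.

14

h'(u) = 2u^2 + (4/3)u - 10/3, which vanishes at u = -5/3 and u = 1.
Evaluating at the critical points and endpoints: h(-3) = -2; h(-5/3) = 350/81; h(1) = -2; h(3) = 14.
Hence the absolute maximum is 14 at u = 3.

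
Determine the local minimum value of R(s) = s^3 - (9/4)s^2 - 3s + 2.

Critical points: R'(s) = 3s^2 - (9/2)s - 3 vanishes at s = -1/2, 2.
R''(s) = 6s - 9/2. R''(-1/2) = -15/2 < 0 ⇒ local maximum; R''(2) = 15/2 > 0 ⇒ local minimum.
So the local minimum value is R(2) = -5.

-5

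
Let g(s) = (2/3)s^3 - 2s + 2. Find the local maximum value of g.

10/3

g'(s) = 2s^2 - 2. Setting g'(s) = 0 gives s ∈ {-1, 1}.
Since g''(s) = 4s, we get g''(-1) = -4 < 0 ⇒ local maximum; g''(1) = 4 > 0 ⇒ local minimum.
Thus g has its local maximum at s = -1, with value 10/3.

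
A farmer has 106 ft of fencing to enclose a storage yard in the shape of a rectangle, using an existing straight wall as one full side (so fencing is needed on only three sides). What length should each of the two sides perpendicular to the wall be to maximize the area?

53/2

Let the sides perpendicular to the wall have length x and the parallel side y, so 2x + y = 106 and the area is A = xy = x(106 − 2x).
A'(x) = 106 − 4x = 0 gives x = 53/2, and A''(x) = −4 < 0 confirms a maximum.
Then y = 106 − 2·53/2 = 53 and A = 2809/2.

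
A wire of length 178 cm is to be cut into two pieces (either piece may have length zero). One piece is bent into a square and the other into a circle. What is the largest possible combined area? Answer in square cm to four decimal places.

2521.3326

Let x be the length used for the square. Square side x/4; circle radius (178−x)/(2π).
A(x) = (x/4)² + π·((178−x)/(2π))² = x²/16 + (178−x)²/(4π) for 0 ≤ x ≤ 178. A'(x) = x/8 − (178−x)/(2π) = 0 gives x = 4·178/(π+4) ≈ 99.6976.
A'' > 0, so the interior critical point is a minimum; the maximum is at an endpoint. A(0) = 2521.3326 and A(178) = 1980.2500, so the largest area is 2521.3326.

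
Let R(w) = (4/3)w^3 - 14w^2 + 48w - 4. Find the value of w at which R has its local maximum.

3

R'(w) = 4w^2 - 28w + 48. Setting R'(w) = 0 gives w ∈ {3, 4}.
Since R''(w) = 8w - 28, we get R''(3) = -4 < 0 ⇒ local maximum; R''(4) = 4 > 0 ⇒ local minimum.
Thus R has its local maximum at w = 3, with value 50.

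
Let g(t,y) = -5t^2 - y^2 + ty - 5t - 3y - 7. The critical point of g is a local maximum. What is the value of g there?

∂g/∂t = -10t + y - 5 = 0 and ∂g/∂y = t - 2y - 3 = 0, so (t, y) = (-13/19, -35/19).
The Hessian has g_{tt} = -10, g_{yy} = -2, g_{ty} = 1, giving D = 19 > 0 with g_{tt} < 0, so the point is a local maximum.
g(-13/19, -35/19) = -48/19.

-48/19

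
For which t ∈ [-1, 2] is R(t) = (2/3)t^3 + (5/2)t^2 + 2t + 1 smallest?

-1/2

The derivative is 2t^2 + 5t + 2, whose only zero in [-1, 2] is t = -1/2.
Candidates: R(-1) = 5/6, R(-1/2) = 13/24, R(2) = 61/3.
So the minimum is R(-1/2) = 13/24.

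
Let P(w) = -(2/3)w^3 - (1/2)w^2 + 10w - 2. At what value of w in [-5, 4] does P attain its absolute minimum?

The derivative is -2w^2 - w + 10, which vanishes at w = -5/2 and w = 2.
Evaluating at the critical points and endpoints: P(-5) = 113/6, P(-5/2) = -473/24, P(2) = 32/3, P(4) = -38/3.
Hence the absolute minimum is -473/24 at w = -5/2.

-5/2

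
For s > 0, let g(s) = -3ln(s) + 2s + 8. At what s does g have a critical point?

3/2

g'(s) = -3/s + 2 = 0 gives s = 3/2.
g''(s) = 3/s², which is positive for s > 0, so this is a local minimum.
g(3/2) = -3·ln(3/2) + 3 + 8 ≈ 9.7836.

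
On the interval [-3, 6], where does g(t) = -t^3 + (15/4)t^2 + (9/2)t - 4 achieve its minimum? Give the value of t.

Differentiating, g'(t) = -3t^2 + (15/2)t + 9/2; which vanishes at t = -1/2 and t = 3.
Compare values at every candidate in [-3, 6]: g(-3) = 173/4; g(-1/2) = -83/16; g(3) = 65/4; g(6) = -58.
Hence the absolute minimum is -58 at t = 6.

6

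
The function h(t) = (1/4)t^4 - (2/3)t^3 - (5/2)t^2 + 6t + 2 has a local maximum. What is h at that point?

61/12

Critical points: h'(t) = t^3 - 2t^2 - 5t + 6 vanishes at t = -2, 1, 3.
Second-derivative test with h''(t) = 3t^2 - 4t - 5: h''(-2) = 15 > 0 ⇒ local minimum; h''(1) = -6 < 0 ⇒ local maximum; h''(3) = 10 > 0 ⇒ local minimum.
So the local maximum value is h(1) = 61/12.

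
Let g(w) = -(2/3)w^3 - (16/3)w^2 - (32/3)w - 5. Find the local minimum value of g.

-5

Critical points: g'(w) = -2w^2 - (32/3)w - 32/3 vanishes at w = -4, -4/3.
Second-derivative test with g''(w) = -4w - 32/3: g''(-4) = 16/3 > 0 ⇒ local minimum; g''(-4/3) = -16/3 < 0 ⇒ local maximum.
The local minimum is g(-4) = -5.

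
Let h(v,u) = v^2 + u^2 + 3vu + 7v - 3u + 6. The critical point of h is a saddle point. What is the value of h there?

151/5

∂h/∂v = 2v + 3u + 7 = 0 and ∂h/∂u = 3v + 2u - 3 = 0, so (v, u) = (23/5, -27/5).
The Hessian has h_{vv} = 2, h_{uu} = 2, h_{vu} = 3, giving D = -5 < 0, so the point is a saddle point.
h(23/5, -27/5) = 151/5.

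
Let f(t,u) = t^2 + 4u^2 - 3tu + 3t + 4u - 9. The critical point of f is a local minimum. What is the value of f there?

∂f/∂t = 2t - 3u + 3 = 0 and ∂f/∂u = -3t + 8u + 4 = 0, so (t, u) = (-36/7, -17/7).
The Hessian has f_{tt} = 2, f_{uu} = 8, f_{tu} = -3, giving D = 7 > 0 with f_{tt} > 0, so the point is a local minimum.
f(-36/7, -17/7) = -151/7.

-151/7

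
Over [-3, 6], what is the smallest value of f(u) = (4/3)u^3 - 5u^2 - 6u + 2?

Differentiating, f'(u) = 4u^2 - 10u - 6; which vanishes at u = -1/2 and u = 3.
Evaluating at the critical points and endpoints: f(-3) = -61; f(-1/2) = 43/12; f(3) = -25; f(6) = 74.
The minimum over the interval is -61, attained at u = -3.

-61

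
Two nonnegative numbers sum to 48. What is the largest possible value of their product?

With x + y = 48, the product is P(x) = x(48 − x).
P'(x) = 48 − 2x = 0 gives x = 24; P'' = −2 < 0, so this is the maximum.
P = 24·24 = 576.

576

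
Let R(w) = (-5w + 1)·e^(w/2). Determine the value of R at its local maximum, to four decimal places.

4.0657

R'(w) = (-5)·e^(w/2) + (-5w + 1)·(1/2)·e^(w/2) = (-(5/2)w - 9/2)·e^(w/2). Since e^(w/2) > 0, the only critical point is w = -9/5.
R''(-9/5) has the same sign as -5/2 < 0, so this is a local maximum.
R(-9/5) = (10)·e^(-9/10) ≈ 4.0657.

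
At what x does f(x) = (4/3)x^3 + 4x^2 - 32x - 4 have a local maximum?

-4

f'(x) = 4x^2 + 8x - 32 = 0 at x = -4, 2.
Second-derivative test with f''(x) = 8x + 8: f''(-4) = -24 < 0 ⇒ local maximum; f''(2) = 24 > 0 ⇒ local minimum.
So the local maximum value is f(-4) = 308/3.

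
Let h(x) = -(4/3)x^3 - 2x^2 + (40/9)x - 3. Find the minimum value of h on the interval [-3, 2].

The derivative is -4x^2 - 4x + 40/9, which vanishes at x = -5/3 and x = 2/3.
Evaluating at the critical points and endpoints: h(-3) = 5/3, h(-5/3) = -793/81, h(2/3) = -107/81, h(2) = -115/9.
So the minimum is h(2) = -115/9.

-115/9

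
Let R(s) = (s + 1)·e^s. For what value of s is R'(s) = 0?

By the product rule, R'(s) = (s + 2)·e^s. Since e^s > 0, the only critical point is s = -2.
R''(-2) has the same sign as 1 > 0, so this is a local minimum.
R(-2) = (-1)·e^(-2) ≈ -0.1353.

-2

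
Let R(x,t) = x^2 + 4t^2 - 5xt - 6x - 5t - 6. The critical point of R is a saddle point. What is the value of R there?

265/9

∂R/∂x = 2x - 5t - 6 = 0 and ∂R/∂t = -5x + 8t - 5 = 0, so (x, t) = (-73/9, -40/9).
The Hessian has R_{xx} = 2, R_{tt} = 8, R_{xt} = -5, giving D = -9 < 0, so the point is a saddle point.
R(-73/9, -40/9) = 265/9.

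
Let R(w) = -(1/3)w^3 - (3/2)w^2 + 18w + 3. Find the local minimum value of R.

R'(w) = -w^2 - 3w + 18 = 0 at w = -6, 3.
Since R''(w) = -2w - 3, we get R''(-6) = 9 > 0 ⇒ local minimum; R''(3) = -9 < 0 ⇒ local maximum.
So the local minimum value is R(-6) = -87.

-87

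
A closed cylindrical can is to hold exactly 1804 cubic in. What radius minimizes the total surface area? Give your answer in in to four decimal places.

6.5971

With radius r and height h, πr²h = 1804 so h = 1804/(πr²), and S(r) = 2πr² + 2πrh = 2πr² + 2·1804/r.
S'(r) = 4πr − 2·1804/r² = 0 ⇒ r³ = 1804/(2π), so r ≈ 6.5971 and h = 2r ≈ 13.1942.
S''(r) = 4π + 4·1804/r³ > 0, so this is the minimum; S ≈ 820.3621.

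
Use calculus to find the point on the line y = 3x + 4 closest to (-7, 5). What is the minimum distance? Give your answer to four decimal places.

6.9570

Minimize D(x)^2 = (x + 7)^2 + (3x - 1)^2.
d/dx[D^2] = 2(x + 7) + 2·3·(3x - 1) = 0 ⇒ x = -2/5.
Then y = 14/5 and the distance is √(242/5) ≈ 6.9570.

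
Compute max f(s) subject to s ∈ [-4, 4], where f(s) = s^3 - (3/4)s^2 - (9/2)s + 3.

f'(s) = 3s^2 - (3/2)s - 9/2, which vanishes at s = -1 and s = 3/2.
Compare values at every candidate in [-4, 4]: f(-4) = -55; f(-1) = 23/4; f(3/2) = -33/16; f(4) = 37.
The maximum over the interval is 37, attained at s = 4.

37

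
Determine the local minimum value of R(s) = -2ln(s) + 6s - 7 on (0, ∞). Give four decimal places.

R'(s) = -2/s + 6 = 0 gives s = 1/3.
R''(s) = 2/s², which is positive for s > 0, so this is a local minimum.
R(1/3) = -2·ln(1/3) + 2 - 7 ≈ -2.8028.

-2.8028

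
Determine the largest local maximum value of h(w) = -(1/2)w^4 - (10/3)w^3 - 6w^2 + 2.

h'(w) = -2w^3 - 10w^2 - 12w. Setting h'(w) = 0 gives w ∈ {-3, -2, 0}.
h''(w) = -6w^2 - 20w - 12. h''(-3) = -6 < 0 ⇒ local maximum; h''(-2) = 4 > 0 ⇒ local minimum; h''(0) = -12 < 0 ⇒ local maximum.
The largest local maximum is h(0) = 2.

2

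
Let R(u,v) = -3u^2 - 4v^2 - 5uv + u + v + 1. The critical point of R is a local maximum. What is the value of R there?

∂R/∂u = -6u - 5v + 1 = 0 and ∂R/∂v = -5u - 8v + 1 = 0, so (u, v) = (3/23, 1/23).
The Hessian has R_{uu} = -6, R_{vv} = -8, R_{uv} = -5, giving D = 23 > 0 with R_{uu} < 0, so the point is a local maximum.
R(3/23, 1/23) = 25/23.

25/23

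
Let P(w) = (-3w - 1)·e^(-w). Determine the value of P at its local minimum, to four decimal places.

By the product rule, P'(w) = (3w - 2)·e^(-w). Since e^(-w) > 0, the only critical point is w = 2/3.
P''(2/3) has the same sign as 3 > 0, so this is a local minimum.
P(2/3) = (-3)·e^(-2/3) ≈ -1.5403.

-1.5403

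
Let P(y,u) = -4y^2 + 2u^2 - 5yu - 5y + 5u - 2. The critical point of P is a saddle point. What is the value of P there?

∂P/∂y = -8y - 5u - 5 = 0 and ∂P/∂u = -5y + 4u + 5 = 0, so (y, u) = (5/57, -65/57).
The Hessian has P_{yy} = -8, P_{uu} = 4, P_{yu} = -5, giving D = -57 < 0, so the point is a saddle point.
P(5/57, -65/57) = -289/57.

-289/57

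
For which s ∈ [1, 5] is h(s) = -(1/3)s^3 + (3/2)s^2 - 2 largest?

The derivative is -s^2 + 3s, whose only zero in [1, 5] is s = 3.
Evaluating at the critical points and endpoints: h(1) = -5/6, h(3) = 5/2, h(5) = -37/6.
The maximum over the interval is 5/2, attained at s = 3.

3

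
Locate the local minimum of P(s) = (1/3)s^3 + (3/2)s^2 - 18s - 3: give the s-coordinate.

P'(s) = s^2 + 3s - 18 = 0 at s = -6, 3.
Since P''(s) = 2s + 3, we get P''(-6) = -9 < 0 ⇒ local maximum; P''(3) = 9 > 0 ⇒ local minimum.
Thus P has its local minimum at s = 3, with value -69/2.

3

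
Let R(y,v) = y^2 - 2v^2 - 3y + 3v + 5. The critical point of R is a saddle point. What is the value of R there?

∂R/∂y = 2y - 3 = 0 and ∂R/∂v = -4v + 3 = 0, so (y, v) = (3/2, 3/4).
The Hessian has R_{yy} = 2, R_{vv} = -4, R_{yv} = 0, giving D = -8 < 0, so the point is a saddle point.
R(3/2, 3/4) = 31/8.

31/8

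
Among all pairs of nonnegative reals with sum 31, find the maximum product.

With x + y = 31, the product is P(x) = x(31 − x).
P'(x) = 31 − 2x = 0 gives x = 31/2; P'' = −2 < 0, so this is the maximum.
P = 31/2·31/2 = 961/4.

961/4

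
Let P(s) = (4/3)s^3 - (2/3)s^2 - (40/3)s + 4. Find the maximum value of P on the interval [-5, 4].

76/3

P'(s) = 4s^2 - (4/3)s - 40/3, which vanishes at s = -5/3 and s = 2.
Candidates: P(-5) = -338/3, P(-5/3) = 1474/81, P(2) = -44/3, P(4) = 76/3.
The maximum over the interval is 76/3, attained at s = 4.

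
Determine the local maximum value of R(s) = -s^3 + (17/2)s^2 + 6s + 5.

131

R'(s) = -3s^2 + 17s + 6. Setting R'(s) = 0 gives s ∈ {-1/3, 6}.
Since R''(s) = -6s + 17, we get R''(-1/3) = 19 > 0 ⇒ local minimum; R''(6) = -19 < 0 ⇒ local maximum.
Thus R has its local maximum at s = 6, with value 131.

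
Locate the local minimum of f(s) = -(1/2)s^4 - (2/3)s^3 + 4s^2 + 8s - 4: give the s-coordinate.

f'(s) = -2s^3 - 2s^2 + 8s + 8 = 0 at s = -2, -1, 2.
Second-derivative test with f''(s) = -6s^2 - 4s + 8: f''(-2) = -8 < 0 ⇒ local maximum; f''(-1) = 6 > 0 ⇒ local minimum; f''(2) = -24 < 0 ⇒ local maximum.
The local minimum is f(-1) = -47/6.

-1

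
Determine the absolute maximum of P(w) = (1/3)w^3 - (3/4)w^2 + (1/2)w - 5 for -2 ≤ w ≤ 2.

-13/3

P'(w) = w^2 - (3/2)w + 1/2, which vanishes at w = 1/2 and w = 1.
Candidates: P(-2) = -35/3, P(1/2) = -235/48, P(1) = -59/12, P(2) = -13/3.
The maximum over the interval is -13/3, attained at w = 2.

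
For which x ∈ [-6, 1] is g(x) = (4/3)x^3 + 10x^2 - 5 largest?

The derivative is 4x^2 + 20x, which vanishes at x = -5 and x = 0.
Candidates: g(-6) = 67, g(-5) = 235/3, g(0) = -5, g(1) = 19/3.
The maximum over the interval is 235/3, attained at x = -5.

-5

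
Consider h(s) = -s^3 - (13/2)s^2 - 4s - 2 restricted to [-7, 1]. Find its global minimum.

The derivative is -3s^2 - 13s - 4, which vanishes at s = -4 and s = -1/3.
Candidates: h(-7) = 101/2; h(-4) = -26; h(-1/3) = -73/54; h(1) = -27/2.
The minimum over the interval is -26, attained at s = -4.

-26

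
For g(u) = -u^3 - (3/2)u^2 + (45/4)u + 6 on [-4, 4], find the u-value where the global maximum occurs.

3/2

g'(u) = -3u^2 - 3u + 45/4, which vanishes at u = -5/2 and u = 3/2.
Compare values at every candidate in [-4, 4]: g(-4) = 1, g(-5/2) = -127/8, g(3/2) = 129/8, g(4) = -37.
Hence the absolute maximum is 129/8 at u = 3/2.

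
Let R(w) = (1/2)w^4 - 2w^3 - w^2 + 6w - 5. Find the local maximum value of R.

R'(w) = 2w^3 - 6w^2 - 2w + 6 = 0 at w = -1, 1, 3.
Since R''(w) = 6w^2 - 12w - 2, we get R''(-1) = 16 > 0 ⇒ local minimum; R''(1) = -8 < 0 ⇒ local maximum; R''(3) = 16 > 0 ⇒ local minimum.
Thus R has its local maximum at w = 1, with value -3/2.

-3/2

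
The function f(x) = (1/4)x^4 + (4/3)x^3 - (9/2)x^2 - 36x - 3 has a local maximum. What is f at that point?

195/4

f'(x) = x^3 + 4x^2 - 9x - 36 = 0 at x = -4, -3, 3.
Since f''(x) = 3x^2 + 8x - 9, we get f''(-4) = 7 > 0 ⇒ local minimum; f''(-3) = -6 < 0 ⇒ local maximum; f''(3) = 42 > 0 ⇒ local minimum.
So the local maximum value is f(-3) = 195/4.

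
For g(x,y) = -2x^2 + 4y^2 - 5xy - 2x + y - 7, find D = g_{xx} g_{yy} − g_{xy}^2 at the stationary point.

-57

∂g/∂x = -4x - 5y - 2 = 0 and ∂g/∂y = -5x + 8y + 1 = 0, so (x, y) = (-11/57, -14/57).
The Hessian has g_{xx} = -4, g_{yy} = 8, g_{xy} = -5, giving D = -57 < 0, so the point is a saddle point.
D = (-4)·(8) − (-5)^2 = -57.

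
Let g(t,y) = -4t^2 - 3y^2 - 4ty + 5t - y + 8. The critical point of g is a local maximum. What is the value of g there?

355/32

∂g/∂t = -8t - 4y + 5 = 0 and ∂g/∂y = -4t - 6y - 1 = 0, so (t, y) = (17/16, -7/8).
The Hessian has g_{tt} = -8, g_{yy} = -6, g_{ty} = -4, giving D = 32 > 0 with g_{tt} < 0, so the point is a local maximum.
g(17/16, -7/8) = 355/32.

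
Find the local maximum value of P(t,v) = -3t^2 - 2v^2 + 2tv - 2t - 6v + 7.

∂P/∂t = -6t + 2v - 2 = 0 and ∂P/∂v = 2t - 4v - 6 = 0, so (t, v) = (-1, -2).
The Hessian has P_{tt} = -6, P_{vv} = -4, P_{tv} = 2, giving D = 20 > 0 with P_{tt} < 0, so the point is a local maximum.
P(-1, -2) = 14.

14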